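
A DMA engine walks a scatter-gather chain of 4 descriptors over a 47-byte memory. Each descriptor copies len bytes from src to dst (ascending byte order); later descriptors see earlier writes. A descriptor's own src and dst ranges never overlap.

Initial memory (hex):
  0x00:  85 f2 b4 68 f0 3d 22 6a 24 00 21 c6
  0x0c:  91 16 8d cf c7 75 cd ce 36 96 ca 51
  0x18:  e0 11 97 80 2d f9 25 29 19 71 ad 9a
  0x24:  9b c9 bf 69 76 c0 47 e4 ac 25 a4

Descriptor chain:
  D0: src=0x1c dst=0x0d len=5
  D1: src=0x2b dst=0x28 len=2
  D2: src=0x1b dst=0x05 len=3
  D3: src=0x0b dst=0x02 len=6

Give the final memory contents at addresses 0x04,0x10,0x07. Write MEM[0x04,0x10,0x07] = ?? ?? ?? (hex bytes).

MEM[0x04,0x10,0x07] = 2d 29 29

  after D0: wrote 5B at 0x0d = 2df9252919
  after D1: wrote 2B at 0x28 = e4ac
  after D2: wrote 3B at 0x05 = 802df9
  after D3: wrote 6B at 0x02 = c6912df92529
query mem[0x04]=0x2d, mem[0x10]=0x29, mem[0x07]=0x29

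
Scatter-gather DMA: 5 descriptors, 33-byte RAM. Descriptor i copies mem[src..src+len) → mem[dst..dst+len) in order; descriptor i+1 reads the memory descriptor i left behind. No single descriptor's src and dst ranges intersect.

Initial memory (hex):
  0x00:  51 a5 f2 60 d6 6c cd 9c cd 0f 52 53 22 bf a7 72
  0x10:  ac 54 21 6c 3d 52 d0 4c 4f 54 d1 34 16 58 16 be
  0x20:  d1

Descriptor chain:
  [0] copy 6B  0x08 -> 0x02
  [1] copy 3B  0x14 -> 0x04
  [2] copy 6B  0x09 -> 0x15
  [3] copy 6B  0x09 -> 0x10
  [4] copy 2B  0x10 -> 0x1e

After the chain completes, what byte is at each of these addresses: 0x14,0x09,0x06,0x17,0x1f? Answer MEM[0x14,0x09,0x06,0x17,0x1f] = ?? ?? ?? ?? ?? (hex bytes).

MEM[0x14,0x09,0x06,0x17,0x1f] = bf 0f d0 53 52

#0 dst[0x02+6] := {0xcd,0x0f,0x52,0x53,0x22,0xbf}
#1 dst[0x04+3] := {0x3d,0x52,0xd0}
#2 dst[0x15+6] := {0x0f,0x52,0x53,0x22,0xbf,0xa7}
#3 dst[0x10+6] := {0x0f,0x52,0x53,0x22,0xbf,0xa7}
#4 dst[0x1e+2] := {0x0f,0x52}
query mem[0x14]=0xbf, mem[0x09]=0x0f, mem[0x06]=0xd0, mem[0x17]=0x53, mem[0x1f]=0x52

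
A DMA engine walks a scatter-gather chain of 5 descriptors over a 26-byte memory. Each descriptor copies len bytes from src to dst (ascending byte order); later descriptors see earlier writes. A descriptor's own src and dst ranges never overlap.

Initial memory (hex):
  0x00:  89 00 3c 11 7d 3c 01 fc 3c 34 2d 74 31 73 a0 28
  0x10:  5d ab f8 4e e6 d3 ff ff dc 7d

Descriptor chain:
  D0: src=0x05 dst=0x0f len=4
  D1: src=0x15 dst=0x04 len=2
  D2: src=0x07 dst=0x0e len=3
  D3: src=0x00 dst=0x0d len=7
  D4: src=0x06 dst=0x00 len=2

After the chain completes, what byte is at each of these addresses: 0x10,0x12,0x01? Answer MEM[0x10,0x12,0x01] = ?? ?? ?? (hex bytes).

MEM[0x10,0x12,0x01] = 11 ff fc

[0] 0x05->0x0f len=4 : 3c 01 fc 3c
[1] 0x15->0x04 len=2 : d3 ff
[2] 0x07->0x0e len=3 : fc 3c 34
[3] 0x00->0x0d len=7 : 89 00 3c 11 d3 ff 01
[4] 0x06->0x00 len=2 : 01 fc
query mem[0x10]=0x11, mem[0x12]=0xff, mem[0x01]=0xfc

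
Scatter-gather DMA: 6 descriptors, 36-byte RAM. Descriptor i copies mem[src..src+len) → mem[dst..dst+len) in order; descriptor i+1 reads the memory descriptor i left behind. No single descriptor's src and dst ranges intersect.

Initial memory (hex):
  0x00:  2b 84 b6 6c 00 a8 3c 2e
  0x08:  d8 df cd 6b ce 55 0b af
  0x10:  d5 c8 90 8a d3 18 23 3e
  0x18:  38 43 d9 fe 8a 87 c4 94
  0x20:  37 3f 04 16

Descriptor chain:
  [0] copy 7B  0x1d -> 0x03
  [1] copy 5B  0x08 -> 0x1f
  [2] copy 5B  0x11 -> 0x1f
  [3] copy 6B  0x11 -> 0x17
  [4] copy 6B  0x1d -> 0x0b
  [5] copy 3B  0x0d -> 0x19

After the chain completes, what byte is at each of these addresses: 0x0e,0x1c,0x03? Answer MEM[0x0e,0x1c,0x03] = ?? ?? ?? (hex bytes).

[0] 0x1d->0x03 len=7 : 87 c4 94 37 3f 04 16
[1] 0x08->0x1f len=5 : 04 16 cd 6b ce
[2] 0x11->0x1f len=5 : c8 90 8a d3 18
[3] 0x11->0x17 len=6 : c8 90 8a d3 18 23
[4] 0x1d->0x0b len=6 : 87 c4 c8 90 8a d3
[5] 0x0d->0x19 len=3 : c8 90 8a
query mem[0x0e]=0x90, mem[0x1c]=0x23, mem[0x03]=0x87

MEM[0x0e,0x1c,0x03] = 90 23 87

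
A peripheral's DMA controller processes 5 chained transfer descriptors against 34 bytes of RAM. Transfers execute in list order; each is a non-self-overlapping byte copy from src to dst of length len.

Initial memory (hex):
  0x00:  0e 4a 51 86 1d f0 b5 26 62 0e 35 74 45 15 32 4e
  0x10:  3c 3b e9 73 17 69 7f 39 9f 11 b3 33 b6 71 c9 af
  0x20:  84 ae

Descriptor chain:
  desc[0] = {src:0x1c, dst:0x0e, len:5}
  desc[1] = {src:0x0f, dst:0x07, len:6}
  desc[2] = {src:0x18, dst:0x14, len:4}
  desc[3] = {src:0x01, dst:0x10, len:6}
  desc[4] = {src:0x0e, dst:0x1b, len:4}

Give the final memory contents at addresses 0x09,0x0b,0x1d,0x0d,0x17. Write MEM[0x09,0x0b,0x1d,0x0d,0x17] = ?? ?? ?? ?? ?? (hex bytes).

MEM[0x09,0x0b,0x1d,0x0d,0x17] = af 73 4a 15 33

  after D0: wrote 5B at 0x0e = b671c9af84
  after D1: wrote 6B at 0x07 = 71c9af847317
  after D2: wrote 4B at 0x14 = 9f11b333
  after D3: wrote 6B at 0x10 = 4a51861df0b5
  after D4: wrote 4B at 0x1b = b6714a51
query mem[0x09]=0xaf, mem[0x0b]=0x73, mem[0x1d]=0x4a, mem[0x0d]=0x15, mem[0x17]=0x33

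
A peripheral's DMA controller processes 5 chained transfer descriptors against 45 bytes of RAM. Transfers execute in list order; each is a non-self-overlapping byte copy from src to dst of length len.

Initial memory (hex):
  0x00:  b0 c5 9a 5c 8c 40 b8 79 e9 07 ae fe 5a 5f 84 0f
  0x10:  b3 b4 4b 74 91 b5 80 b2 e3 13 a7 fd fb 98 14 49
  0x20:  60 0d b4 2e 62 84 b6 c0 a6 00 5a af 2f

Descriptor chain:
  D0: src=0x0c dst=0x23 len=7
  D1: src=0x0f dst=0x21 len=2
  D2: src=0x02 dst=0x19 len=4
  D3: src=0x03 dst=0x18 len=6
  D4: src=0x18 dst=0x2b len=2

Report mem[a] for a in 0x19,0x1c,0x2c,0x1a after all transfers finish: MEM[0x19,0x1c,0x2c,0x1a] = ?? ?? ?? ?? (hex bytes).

D0: mem[0x23..0x29] <- [5a 5f 84 0f b3 b4 4b]
D1: mem[0x21..0x22] <- [0f b3]
D2: mem[0x19..0x1c] <- [9a 5c 8c 40]
D3: mem[0x18..0x1d] <- [5c 8c 40 b8 79 e9]
D4: mem[0x2b..0x2c] <- [5c 8c]
query mem[0x19]=0x8c, mem[0x1c]=0x79, mem[0x2c]=0x8c, mem[0x1a]=0x40

MEM[0x19,0x1c,0x2c,0x1a] = 8c 79 8c 40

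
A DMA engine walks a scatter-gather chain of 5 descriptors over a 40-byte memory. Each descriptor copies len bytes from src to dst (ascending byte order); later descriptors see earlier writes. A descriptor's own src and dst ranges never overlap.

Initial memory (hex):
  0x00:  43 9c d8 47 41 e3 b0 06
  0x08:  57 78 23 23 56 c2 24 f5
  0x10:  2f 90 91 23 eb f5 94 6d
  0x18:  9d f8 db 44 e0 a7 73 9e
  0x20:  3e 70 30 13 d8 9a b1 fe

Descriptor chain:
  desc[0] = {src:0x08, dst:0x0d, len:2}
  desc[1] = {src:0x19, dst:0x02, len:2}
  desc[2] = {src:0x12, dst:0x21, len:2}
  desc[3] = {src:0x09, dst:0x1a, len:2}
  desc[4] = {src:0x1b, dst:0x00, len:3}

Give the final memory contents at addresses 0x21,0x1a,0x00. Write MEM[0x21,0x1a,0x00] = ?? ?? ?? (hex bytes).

MEM[0x21,0x1a,0x00] = 91 78 23

#0 dst[0x0d+2] := {0x57,0x78}
#1 dst[0x02+2] := {0xf8,0xdb}
#2 dst[0x21+2] := {0x91,0x23}
#3 dst[0x1a+2] := {0x78,0x23}
#4 dst[0x00+3] := {0x23,0xe0,0xa7}
query mem[0x21]=0x91, mem[0x1a]=0x78, mem[0x00]=0x23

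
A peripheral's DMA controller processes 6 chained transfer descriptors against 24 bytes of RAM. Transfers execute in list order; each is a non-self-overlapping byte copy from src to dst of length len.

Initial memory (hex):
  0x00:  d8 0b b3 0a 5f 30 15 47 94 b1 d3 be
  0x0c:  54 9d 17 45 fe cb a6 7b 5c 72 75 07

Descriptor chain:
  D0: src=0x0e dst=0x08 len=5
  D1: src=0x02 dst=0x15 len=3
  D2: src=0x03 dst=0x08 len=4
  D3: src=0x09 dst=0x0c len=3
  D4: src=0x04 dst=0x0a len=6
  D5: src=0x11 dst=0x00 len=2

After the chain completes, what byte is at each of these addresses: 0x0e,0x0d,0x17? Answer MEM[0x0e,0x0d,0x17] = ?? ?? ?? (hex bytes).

MEM[0x0e,0x0d,0x17] = 0a 47 5f

[0] 0x0e->0x08 len=5 : 17 45 fe cb a6
[1] 0x02->0x15 len=3 : b3 0a 5f
[2] 0x03->0x08 len=4 : 0a 5f 30 15
[3] 0x09->0x0c len=3 : 5f 30 15
[4] 0x04->0x0a len=6 : 5f 30 15 47 0a 5f
[5] 0x11->0x00 len=2 : cb a6
query mem[0x0e]=0x0a, mem[0x0d]=0x47, mem[0x17]=0x5f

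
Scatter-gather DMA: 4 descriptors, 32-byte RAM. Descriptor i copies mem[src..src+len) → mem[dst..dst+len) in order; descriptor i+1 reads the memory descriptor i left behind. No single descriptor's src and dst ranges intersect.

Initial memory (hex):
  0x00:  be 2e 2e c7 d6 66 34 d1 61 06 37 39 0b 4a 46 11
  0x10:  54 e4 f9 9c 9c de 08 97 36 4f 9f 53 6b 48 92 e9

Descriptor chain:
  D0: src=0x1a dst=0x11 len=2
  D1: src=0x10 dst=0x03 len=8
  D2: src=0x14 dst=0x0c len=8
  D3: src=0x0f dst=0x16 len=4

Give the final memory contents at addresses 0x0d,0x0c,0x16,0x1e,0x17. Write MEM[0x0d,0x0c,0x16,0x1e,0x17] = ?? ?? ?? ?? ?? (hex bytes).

MEM[0x0d,0x0c,0x16,0x1e,0x17] = de 9c 97 92 36

[0] 0x1a->0x11 len=2 : 9f 53
[1] 0x10->0x03 len=8 : 54 9f 53 9c 9c de 08 97
[2] 0x14->0x0c len=8 : 9c de 08 97 36 4f 9f 53
[3] 0x0f->0x16 len=4 : 97 36 4f 9f
query mem[0x0d]=0xde, mem[0x0c]=0x9c, mem[0x16]=0x97, mem[0x1e]=0x92, mem[0x17]=0x36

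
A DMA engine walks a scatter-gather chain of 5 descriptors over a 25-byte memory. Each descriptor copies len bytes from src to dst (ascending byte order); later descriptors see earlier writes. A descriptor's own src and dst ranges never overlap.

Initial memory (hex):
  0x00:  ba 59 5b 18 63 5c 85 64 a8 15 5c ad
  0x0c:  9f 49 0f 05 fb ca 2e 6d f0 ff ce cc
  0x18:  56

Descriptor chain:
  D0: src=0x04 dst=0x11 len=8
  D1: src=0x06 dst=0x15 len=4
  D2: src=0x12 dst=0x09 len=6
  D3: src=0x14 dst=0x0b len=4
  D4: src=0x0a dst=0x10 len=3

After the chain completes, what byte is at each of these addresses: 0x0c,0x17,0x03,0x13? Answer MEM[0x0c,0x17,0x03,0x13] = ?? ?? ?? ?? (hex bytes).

MEM[0x0c,0x17,0x03,0x13] = 85 a8 18 85

  after D0: wrote 8B at 0x11 = 635c8564a8155cad
  after D1: wrote 4B at 0x15 = 8564a815
  after D2: wrote 6B at 0x09 = 5c85648564a8
  after D3: wrote 4B at 0x0b = 648564a8
  after D4: wrote 3B at 0x10 = 856485
query mem[0x0c]=0x85, mem[0x17]=0xa8, mem[0x03]=0x18, mem[0x13]=0x85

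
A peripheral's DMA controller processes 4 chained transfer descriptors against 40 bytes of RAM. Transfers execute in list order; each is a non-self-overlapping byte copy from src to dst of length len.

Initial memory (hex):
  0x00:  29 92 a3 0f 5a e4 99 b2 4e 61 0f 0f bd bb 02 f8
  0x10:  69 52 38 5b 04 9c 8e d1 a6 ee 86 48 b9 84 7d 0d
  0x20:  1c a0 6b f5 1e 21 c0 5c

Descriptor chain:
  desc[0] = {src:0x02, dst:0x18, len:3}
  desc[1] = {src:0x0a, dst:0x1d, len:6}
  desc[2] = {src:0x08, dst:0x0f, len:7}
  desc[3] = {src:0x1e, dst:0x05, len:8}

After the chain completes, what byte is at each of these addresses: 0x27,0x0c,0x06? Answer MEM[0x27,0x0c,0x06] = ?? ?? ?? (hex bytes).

#0 dst[0x18+3] := {0xa3,0x0f,0x5a}
#1 dst[0x1d+6] := {0x0f,0x0f,0xbd,0xbb,0x02,0xf8}
#2 dst[0x0f+7] := {0x4e,0x61,0x0f,0x0f,0xbd,0xbb,0x02}
#3 dst[0x05+8] := {0x0f,0xbd,0xbb,0x02,0xf8,0xf5,0x1e,0x21}
query mem[0x27]=0x5c, mem[0x0c]=0x21, mem[0x06]=0xbd

MEM[0x27,0x0c,0x06] = 5c 21 bd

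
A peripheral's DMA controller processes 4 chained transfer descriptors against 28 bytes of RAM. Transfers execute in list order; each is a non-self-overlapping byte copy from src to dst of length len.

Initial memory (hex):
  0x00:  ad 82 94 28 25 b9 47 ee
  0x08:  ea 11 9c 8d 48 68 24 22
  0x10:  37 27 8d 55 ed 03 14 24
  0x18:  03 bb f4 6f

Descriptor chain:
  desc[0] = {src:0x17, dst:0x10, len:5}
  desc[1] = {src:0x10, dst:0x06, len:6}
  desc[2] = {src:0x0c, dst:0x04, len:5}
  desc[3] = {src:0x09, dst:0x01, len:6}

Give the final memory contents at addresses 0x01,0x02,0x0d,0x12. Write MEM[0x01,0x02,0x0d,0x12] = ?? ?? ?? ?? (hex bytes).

#0 dst[0x10+5] := {0x24,0x03,0xbb,0xf4,0x6f}
#1 dst[0x06+6] := {0x24,0x03,0xbb,0xf4,0x6f,0x03}
#2 dst[0x04+5] := {0x48,0x68,0x24,0x22,0x24}
#3 dst[0x01+6] := {0xf4,0x6f,0x03,0x48,0x68,0x24}
query mem[0x01]=0xf4, mem[0x02]=0x6f, mem[0x0d]=0x68, mem[0x12]=0xbb

MEM[0x01,0x02,0x0d,0x12] = f4 6f 68 bb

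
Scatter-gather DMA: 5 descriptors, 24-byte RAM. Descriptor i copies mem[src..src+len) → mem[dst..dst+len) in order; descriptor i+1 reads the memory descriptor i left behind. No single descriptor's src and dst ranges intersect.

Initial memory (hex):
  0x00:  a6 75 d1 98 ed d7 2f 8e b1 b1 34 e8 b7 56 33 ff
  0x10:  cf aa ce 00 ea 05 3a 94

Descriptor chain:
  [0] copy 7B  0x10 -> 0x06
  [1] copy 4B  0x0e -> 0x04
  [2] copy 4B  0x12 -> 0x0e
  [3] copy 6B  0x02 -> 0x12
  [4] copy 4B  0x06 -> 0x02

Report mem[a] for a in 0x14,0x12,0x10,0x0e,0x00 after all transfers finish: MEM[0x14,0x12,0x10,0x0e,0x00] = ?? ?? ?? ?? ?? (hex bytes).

  after D0: wrote 7B at 0x06 = cfaace00ea053a
  after D1: wrote 4B at 0x04 = 33ffcfaa
  after D2: wrote 4B at 0x0e = ce00ea05
  after D3: wrote 6B at 0x12 = d19833ffcfaa
  after D4: wrote 4B at 0x02 = cfaace00
query mem[0x14]=0x33, mem[0x12]=0xd1, mem[0x10]=0xea, mem[0x0e]=0xce, mem[0x00]=0xa6

MEM[0x14,0x12,0x10,0x0e,0x00] = 33 d1 ea ce a6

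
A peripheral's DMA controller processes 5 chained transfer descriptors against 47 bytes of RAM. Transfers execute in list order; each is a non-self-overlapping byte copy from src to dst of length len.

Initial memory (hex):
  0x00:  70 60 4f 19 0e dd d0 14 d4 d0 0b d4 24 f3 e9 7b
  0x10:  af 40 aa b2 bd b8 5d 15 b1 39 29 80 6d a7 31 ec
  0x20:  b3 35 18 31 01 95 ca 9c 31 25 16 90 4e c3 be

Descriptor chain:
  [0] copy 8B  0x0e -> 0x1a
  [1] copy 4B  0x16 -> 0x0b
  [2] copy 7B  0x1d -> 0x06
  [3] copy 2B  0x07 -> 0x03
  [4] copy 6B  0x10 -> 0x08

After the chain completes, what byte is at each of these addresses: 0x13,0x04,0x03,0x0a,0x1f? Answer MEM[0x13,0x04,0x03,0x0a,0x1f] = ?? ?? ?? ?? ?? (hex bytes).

MEM[0x13,0x04,0x03,0x0a,0x1f] = b2 b2 aa aa b2

  after D0: wrote 8B at 0x1a = e97baf40aab2bdb8
  after D1: wrote 4B at 0x0b = 5d15b139
  after D2: wrote 7B at 0x06 = 40aab2bdb81831
  after D3: wrote 2B at 0x03 = aab2
  after D4: wrote 6B at 0x08 = af40aab2bdb8
query mem[0x13]=0xb2, mem[0x04]=0xb2, mem[0x03]=0xaa, mem[0x0a]=0xaa, mem[0x1f]=0xb2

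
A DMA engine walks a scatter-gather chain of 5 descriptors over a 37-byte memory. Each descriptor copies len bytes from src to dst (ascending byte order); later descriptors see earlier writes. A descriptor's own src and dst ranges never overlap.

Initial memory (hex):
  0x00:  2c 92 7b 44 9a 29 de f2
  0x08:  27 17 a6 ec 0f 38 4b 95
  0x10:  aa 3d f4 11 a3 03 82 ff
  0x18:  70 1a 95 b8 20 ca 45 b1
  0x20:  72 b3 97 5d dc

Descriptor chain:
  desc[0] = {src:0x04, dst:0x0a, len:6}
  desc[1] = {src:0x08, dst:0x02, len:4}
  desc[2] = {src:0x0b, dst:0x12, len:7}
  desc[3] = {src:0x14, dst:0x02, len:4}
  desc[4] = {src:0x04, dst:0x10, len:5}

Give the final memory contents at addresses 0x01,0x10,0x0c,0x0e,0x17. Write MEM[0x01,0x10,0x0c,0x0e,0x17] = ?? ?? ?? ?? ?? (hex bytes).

  after D0: wrote 6B at 0x0a = 9a29def22717
  after D1: wrote 4B at 0x02 = 27179a29
  after D2: wrote 7B at 0x12 = 29def22717aa3d
  after D3: wrote 4B at 0x02 = f22717aa
  after D4: wrote 5B at 0x10 = 17aadef227
query mem[0x01]=0x92, mem[0x10]=0x17, mem[0x0c]=0xde, mem[0x0e]=0x27, mem[0x17]=0xaa

MEM[0x01,0x10,0x0c,0x0e,0x17] = 92 17 de 27 aa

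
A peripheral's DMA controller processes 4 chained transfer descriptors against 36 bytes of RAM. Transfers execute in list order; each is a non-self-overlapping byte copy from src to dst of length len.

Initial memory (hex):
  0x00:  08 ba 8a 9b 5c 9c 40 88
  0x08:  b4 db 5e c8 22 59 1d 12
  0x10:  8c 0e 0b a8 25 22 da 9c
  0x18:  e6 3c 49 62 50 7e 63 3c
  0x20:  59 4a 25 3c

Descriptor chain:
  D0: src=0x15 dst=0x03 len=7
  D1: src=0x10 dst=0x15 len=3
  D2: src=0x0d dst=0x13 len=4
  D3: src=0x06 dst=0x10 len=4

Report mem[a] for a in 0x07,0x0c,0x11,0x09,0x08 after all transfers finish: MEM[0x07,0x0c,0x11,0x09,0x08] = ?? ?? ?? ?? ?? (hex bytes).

MEM[0x07,0x0c,0x11,0x09,0x08] = 3c 22 3c 62 49

#0 dst[0x03+7] := {0x22,0xda,0x9c,0xe6,0x3c,0x49,0x62}
#1 dst[0x15+3] := {0x8c,0x0e,0x0b}
#2 dst[0x13+4] := {0x59,0x1d,0x12,0x8c}
#3 dst[0x10+4] := {0xe6,0x3c,0x49,0x62}
query mem[0x07]=0x3c, mem[0x0c]=0x22, mem[0x11]=0x3c, mem[0x09]=0x62, mem[0x08]=0x49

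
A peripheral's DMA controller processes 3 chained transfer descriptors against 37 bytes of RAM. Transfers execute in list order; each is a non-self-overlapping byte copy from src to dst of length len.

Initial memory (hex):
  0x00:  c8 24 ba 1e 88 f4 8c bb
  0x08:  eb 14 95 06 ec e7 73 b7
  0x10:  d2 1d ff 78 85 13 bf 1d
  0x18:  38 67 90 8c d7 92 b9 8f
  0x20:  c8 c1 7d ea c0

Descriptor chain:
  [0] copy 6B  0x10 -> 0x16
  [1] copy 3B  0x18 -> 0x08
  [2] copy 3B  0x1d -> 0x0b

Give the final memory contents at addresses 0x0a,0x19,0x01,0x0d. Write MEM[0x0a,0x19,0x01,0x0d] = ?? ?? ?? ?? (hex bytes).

MEM[0x0a,0x19,0x01,0x0d] = 85 78 24 8f

  after D0: wrote 6B at 0x16 = d21dff788513
  after D1: wrote 3B at 0x08 = ff7885
  after D2: wrote 3B at 0x0b = 92b98f
query mem[0x0a]=0x85, mem[0x19]=0x78, mem[0x01]=0x24, mem[0x0d]=0x8f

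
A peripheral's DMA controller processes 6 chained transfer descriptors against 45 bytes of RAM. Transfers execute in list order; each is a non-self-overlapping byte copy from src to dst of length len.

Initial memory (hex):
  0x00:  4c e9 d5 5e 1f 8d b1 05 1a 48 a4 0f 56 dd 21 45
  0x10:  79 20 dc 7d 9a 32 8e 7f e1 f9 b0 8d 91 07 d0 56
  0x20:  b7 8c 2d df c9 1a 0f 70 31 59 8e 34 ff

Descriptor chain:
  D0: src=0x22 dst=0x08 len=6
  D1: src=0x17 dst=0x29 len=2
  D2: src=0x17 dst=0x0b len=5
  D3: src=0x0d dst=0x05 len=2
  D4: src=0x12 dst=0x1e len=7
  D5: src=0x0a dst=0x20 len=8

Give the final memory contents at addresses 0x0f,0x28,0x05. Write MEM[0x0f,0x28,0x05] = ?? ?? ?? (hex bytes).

  after D0: wrote 6B at 0x08 = 2ddfc91a0f70
  after D1: wrote 2B at 0x29 = 7fe1
  after D2: wrote 5B at 0x0b = 7fe1f9b08d
  after D3: wrote 2B at 0x05 = f9b0
  after D4: wrote 7B at 0x1e = dc7d9a328e7fe1
  after D5: wrote 8B at 0x20 = c97fe1f9b08d7920
query mem[0x0f]=0x8d, mem[0x28]=0x31, mem[0x05]=0xf9

MEM[0x0f,0x28,0x05] = 8d 31 f9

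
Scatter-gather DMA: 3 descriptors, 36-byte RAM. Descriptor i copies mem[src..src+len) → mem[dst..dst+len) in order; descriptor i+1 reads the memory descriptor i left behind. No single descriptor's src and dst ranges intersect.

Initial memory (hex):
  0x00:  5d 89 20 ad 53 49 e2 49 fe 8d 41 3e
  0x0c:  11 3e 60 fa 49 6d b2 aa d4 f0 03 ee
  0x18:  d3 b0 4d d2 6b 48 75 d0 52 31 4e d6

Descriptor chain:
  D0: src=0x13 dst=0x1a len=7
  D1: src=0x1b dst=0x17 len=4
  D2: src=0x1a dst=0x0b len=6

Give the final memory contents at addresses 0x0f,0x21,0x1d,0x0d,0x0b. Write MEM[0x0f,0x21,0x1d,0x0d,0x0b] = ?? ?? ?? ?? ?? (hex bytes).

MEM[0x0f,0x21,0x1d,0x0d,0x0b] = ee 31 03 f0 ee

#0 dst[0x1a+7] := {0xaa,0xd4,0xf0,0x03,0xee,0xd3,0xb0}
#1 dst[0x17+4] := {0xd4,0xf0,0x03,0xee}
#2 dst[0x0b+6] := {0xee,0xd4,0xf0,0x03,0xee,0xd3}
query mem[0x0f]=0xee, mem[0x21]=0x31, mem[0x1d]=0x03, mem[0x0d]=0xf0, mem[0x0b]=0xee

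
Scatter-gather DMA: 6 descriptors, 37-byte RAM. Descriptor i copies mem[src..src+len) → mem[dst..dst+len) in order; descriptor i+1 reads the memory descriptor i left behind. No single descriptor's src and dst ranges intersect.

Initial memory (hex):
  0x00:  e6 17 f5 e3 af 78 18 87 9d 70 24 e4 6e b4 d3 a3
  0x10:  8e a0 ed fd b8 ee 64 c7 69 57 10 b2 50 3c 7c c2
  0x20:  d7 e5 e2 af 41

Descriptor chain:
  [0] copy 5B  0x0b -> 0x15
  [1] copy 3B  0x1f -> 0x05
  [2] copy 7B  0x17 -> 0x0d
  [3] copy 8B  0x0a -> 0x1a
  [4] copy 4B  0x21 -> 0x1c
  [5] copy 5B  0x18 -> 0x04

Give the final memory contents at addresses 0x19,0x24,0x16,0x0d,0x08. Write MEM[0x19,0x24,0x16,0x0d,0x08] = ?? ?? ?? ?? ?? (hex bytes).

MEM[0x19,0x24,0x16,0x0d,0x08] = a3 41 6e b4 b2

[0] 0x0b->0x15 len=5 : e4 6e b4 d3 a3
[1] 0x1f->0x05 len=3 : c2 d7 e5
[2] 0x17->0x0d len=7 : b4 d3 a3 10 b2 50 3c
[3] 0x0a->0x1a len=8 : 24 e4 6e b4 d3 a3 10 b2
[4] 0x21->0x1c len=4 : b2 e2 af 41
[5] 0x18->0x04 len=5 : d3 a3 24 e4 b2
query mem[0x19]=0xa3, mem[0x24]=0x41, mem[0x16]=0x6e, mem[0x0d]=0xb4, mem[0x08]=0xb2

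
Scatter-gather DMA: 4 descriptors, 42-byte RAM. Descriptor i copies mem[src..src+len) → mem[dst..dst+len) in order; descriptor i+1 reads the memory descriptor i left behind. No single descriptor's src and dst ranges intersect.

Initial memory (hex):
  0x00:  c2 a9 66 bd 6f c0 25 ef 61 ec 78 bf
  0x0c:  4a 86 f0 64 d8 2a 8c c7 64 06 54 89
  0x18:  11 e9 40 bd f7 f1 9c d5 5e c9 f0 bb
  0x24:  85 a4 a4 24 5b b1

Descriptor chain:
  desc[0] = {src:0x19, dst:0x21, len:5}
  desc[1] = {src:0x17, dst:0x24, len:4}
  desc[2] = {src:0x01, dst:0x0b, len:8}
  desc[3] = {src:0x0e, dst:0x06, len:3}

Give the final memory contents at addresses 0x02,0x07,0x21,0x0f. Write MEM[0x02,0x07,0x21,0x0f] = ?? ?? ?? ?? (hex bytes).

D0: mem[0x21..0x25] <- [e9 40 bd f7 f1]
D1: mem[0x24..0x27] <- [89 11 e9 40]
D2: mem[0x0b..0x12] <- [a9 66 bd 6f c0 25 ef 61]
D3: mem[0x06..0x08] <- [6f c0 25]
query mem[0x02]=0x66, mem[0x07]=0xc0, mem[0x21]=0xe9, mem[0x0f]=0xc0

MEM[0x02,0x07,0x21,0x0f] = 66 c0 e9 c0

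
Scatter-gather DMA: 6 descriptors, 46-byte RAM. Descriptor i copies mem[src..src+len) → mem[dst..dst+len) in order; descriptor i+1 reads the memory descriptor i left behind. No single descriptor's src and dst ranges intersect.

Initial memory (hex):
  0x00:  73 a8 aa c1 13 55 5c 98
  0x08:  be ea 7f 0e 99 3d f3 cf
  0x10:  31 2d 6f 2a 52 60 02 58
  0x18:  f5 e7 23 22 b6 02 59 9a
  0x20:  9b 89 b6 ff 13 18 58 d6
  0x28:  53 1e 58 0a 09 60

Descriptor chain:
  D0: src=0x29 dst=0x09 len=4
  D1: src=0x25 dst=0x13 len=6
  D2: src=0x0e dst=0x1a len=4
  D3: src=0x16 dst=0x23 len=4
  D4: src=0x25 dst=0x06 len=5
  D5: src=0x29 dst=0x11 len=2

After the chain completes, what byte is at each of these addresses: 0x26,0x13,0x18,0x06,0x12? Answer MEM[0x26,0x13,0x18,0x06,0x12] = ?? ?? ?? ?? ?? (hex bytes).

MEM[0x26,0x13,0x18,0x06,0x12] = e7 18 58 58 58

#0 dst[0x09+4] := {0x1e,0x58,0x0a,0x09}
#1 dst[0x13+6] := {0x18,0x58,0xd6,0x53,0x1e,0x58}
#2 dst[0x1a+4] := {0xf3,0xcf,0x31,0x2d}
#3 dst[0x23+4] := {0x53,0x1e,0x58,0xe7}
#4 dst[0x06+5] := {0x58,0xe7,0xd6,0x53,0x1e}
#5 dst[0x11+2] := {0x1e,0x58}
query mem[0x26]=0xe7, mem[0x13]=0x18, mem[0x18]=0x58, mem[0x06]=0x58, mem[0x12]=0x58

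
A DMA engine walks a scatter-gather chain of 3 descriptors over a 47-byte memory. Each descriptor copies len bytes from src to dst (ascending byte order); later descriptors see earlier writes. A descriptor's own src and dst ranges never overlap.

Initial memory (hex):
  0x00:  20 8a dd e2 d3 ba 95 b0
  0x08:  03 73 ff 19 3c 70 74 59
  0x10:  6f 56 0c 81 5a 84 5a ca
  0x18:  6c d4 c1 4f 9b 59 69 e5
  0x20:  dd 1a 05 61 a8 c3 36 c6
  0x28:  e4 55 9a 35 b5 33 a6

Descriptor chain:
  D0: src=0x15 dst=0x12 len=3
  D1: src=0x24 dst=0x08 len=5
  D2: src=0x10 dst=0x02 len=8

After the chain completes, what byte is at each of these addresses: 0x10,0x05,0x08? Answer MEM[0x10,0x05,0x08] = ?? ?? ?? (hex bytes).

MEM[0x10,0x05,0x08] = 6f 5a 5a

  after D0: wrote 3B at 0x12 = 845aca
  after D1: wrote 5B at 0x08 = a8c336c6e4
  after D2: wrote 8B at 0x02 = 6f56845aca845aca
query mem[0x10]=0x6f, mem[0x05]=0x5a, mem[0x08]=0x5a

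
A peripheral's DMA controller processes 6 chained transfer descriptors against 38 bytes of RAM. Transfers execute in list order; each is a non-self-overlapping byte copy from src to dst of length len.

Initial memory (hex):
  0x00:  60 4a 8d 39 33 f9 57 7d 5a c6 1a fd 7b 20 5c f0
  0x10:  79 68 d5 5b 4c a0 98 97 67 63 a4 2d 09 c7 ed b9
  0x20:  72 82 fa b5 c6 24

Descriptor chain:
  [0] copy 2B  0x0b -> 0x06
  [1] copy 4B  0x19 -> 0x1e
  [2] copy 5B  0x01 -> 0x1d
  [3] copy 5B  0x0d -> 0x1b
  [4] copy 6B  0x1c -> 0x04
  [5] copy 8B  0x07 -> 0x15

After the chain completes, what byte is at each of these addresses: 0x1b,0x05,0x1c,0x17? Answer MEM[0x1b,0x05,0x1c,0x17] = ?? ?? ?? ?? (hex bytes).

D0: mem[0x06..0x07] <- [fd 7b]
D1: mem[0x1e..0x21] <- [63 a4 2d 09]
D2: mem[0x1d..0x21] <- [4a 8d 39 33 f9]
D3: mem[0x1b..0x1f] <- [20 5c f0 79 68]
D4: mem[0x04..0x09] <- [5c f0 79 68 33 f9]
D5: mem[0x15..0x1c] <- [68 33 f9 1a fd 7b 20 5c]
query mem[0x1b]=0x20, mem[0x05]=0xf0, mem[0x1c]=0x5c, mem[0x17]=0xf9

MEM[0x1b,0x05,0x1c,0x17] = 20 f0 5c f9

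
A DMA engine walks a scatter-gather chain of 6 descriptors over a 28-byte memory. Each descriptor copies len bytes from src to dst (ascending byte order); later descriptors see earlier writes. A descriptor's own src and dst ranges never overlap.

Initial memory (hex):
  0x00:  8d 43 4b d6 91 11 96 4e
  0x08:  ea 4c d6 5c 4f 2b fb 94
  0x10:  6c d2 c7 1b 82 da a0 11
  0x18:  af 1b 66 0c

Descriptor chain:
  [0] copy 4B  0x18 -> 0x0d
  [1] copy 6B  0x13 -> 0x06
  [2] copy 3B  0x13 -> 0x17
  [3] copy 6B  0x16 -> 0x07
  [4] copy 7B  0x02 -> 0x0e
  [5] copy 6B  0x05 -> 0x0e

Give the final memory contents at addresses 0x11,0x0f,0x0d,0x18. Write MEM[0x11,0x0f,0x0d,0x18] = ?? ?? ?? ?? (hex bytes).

[0] 0x18->0x0d len=4 : af 1b 66 0c
[1] 0x13->0x06 len=6 : 1b 82 da a0 11 af
[2] 0x13->0x17 len=3 : 1b 82 da
[3] 0x16->0x07 len=6 : a0 1b 82 da 66 0c
[4] 0x02->0x0e len=7 : 4b d6 91 11 1b a0 1b
[5] 0x05->0x0e len=6 : 11 1b a0 1b 82 da
query mem[0x11]=0x1b, mem[0x0f]=0x1b, mem[0x0d]=0xaf, mem[0x18]=0x82

MEM[0x11,0x0f,0x0d,0x18] = 1b 1b af 82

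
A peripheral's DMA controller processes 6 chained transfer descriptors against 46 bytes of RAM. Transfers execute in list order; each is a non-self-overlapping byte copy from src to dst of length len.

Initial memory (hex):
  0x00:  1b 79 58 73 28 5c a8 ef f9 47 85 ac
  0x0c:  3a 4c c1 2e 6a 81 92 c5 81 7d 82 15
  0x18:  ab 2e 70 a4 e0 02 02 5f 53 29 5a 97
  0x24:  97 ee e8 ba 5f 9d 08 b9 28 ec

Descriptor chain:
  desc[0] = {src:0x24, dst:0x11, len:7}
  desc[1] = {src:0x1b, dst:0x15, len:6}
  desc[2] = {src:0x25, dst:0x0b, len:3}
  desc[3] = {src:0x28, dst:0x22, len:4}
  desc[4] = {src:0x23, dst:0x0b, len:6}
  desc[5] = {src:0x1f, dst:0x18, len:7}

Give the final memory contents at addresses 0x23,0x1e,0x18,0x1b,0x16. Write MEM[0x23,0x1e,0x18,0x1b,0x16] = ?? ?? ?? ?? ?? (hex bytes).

MEM[0x23,0x1e,0x18,0x1b,0x16] = 9d b9 5f 5f e0

D0: mem[0x11..0x17] <- [97 ee e8 ba 5f 9d 08]
D1: mem[0x15..0x1a] <- [a4 e0 02 02 5f 53]
D2: mem[0x0b..0x0d] <- [ee e8 ba]
D3: mem[0x22..0x25] <- [5f 9d 08 b9]
D4: mem[0x0b..0x10] <- [9d 08 b9 e8 ba 5f]
D5: mem[0x18..0x1e] <- [5f 53 29 5f 9d 08 b9]
query mem[0x23]=0x9d, mem[0x1e]=0xb9, mem[0x18]=0x5f, mem[0x1b]=0x5f, mem[0x16]=0xe0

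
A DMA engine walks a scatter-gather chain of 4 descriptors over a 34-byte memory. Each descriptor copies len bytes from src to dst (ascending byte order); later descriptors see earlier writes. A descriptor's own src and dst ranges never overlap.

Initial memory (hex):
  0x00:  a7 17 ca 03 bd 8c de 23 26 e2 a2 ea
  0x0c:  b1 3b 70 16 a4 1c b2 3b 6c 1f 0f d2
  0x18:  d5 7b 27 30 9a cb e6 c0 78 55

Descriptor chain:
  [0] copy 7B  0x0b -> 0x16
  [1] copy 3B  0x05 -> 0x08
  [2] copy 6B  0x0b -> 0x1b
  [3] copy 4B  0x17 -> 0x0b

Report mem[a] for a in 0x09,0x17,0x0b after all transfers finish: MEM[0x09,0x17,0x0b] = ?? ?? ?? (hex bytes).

MEM[0x09,0x17,0x0b] = de b1 b1

  after D0: wrote 7B at 0x16 = eab13b7016a41c
  after D1: wrote 3B at 0x08 = 8cde23
  after D2: wrote 6B at 0x1b = eab13b7016a4
  after D3: wrote 4B at 0x0b = b13b7016
query mem[0x09]=0xde, mem[0x17]=0xb1, mem[0x0b]=0xb1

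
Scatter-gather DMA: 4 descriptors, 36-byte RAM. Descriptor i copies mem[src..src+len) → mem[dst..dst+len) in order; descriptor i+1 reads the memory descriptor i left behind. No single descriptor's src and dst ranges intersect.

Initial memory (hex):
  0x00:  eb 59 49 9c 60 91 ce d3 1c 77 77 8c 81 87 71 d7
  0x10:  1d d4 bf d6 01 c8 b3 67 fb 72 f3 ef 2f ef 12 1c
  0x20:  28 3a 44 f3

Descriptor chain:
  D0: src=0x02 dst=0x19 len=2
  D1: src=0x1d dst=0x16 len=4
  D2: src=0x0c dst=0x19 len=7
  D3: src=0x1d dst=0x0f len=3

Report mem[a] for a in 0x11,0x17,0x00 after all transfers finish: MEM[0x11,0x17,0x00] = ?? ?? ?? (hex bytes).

MEM[0x11,0x17,0x00] = bf 12 eb

[0] 0x02->0x19 len=2 : 49 9c
[1] 0x1d->0x16 len=4 : ef 12 1c 28
[2] 0x0c->0x19 len=7 : 81 87 71 d7 1d d4 bf
[3] 0x1d->0x0f len=3 : 1d d4 bf
query mem[0x11]=0xbf, mem[0x17]=0x12, mem[0x00]=0xeb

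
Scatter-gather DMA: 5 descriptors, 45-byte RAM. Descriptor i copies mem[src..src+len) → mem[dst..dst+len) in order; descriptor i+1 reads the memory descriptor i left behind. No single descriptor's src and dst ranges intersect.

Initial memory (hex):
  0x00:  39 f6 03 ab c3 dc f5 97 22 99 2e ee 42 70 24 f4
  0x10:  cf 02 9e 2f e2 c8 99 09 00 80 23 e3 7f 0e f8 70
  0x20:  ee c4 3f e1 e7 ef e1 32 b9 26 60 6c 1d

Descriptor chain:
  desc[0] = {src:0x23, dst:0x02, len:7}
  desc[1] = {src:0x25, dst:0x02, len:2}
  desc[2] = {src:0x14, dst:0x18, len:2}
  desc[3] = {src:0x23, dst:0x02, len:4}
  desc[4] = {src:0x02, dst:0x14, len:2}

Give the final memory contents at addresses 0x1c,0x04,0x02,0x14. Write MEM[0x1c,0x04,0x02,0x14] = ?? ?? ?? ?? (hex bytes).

[0] 0x23->0x02 len=7 : e1 e7 ef e1 32 b9 26
[1] 0x25->0x02 len=2 : ef e1
[2] 0x14->0x18 len=2 : e2 c8
[3] 0x23->0x02 len=4 : e1 e7 ef e1
[4] 0x02->0x14 len=2 : e1 e7
query mem[0x1c]=0x7f, mem[0x04]=0xef, mem[0x02]=0xe1, mem[0x14]=0xe1

MEM[0x1c,0x04,0x02,0x14] = 7f ef e1 e1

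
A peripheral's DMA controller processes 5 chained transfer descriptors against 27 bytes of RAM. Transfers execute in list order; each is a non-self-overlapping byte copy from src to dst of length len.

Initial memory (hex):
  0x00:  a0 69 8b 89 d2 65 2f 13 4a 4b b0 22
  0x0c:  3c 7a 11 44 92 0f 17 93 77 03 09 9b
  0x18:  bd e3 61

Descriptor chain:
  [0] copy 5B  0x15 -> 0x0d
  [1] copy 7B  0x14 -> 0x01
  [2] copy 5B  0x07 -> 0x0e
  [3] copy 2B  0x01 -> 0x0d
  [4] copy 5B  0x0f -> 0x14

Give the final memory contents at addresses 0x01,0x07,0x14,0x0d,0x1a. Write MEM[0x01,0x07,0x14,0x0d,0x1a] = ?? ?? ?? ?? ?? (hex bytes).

MEM[0x01,0x07,0x14,0x0d,0x1a] = 77 61 4a 77 61

  after D0: wrote 5B at 0x0d = 03099bbde3
  after D1: wrote 7B at 0x01 = 7703099bbde361
  after D2: wrote 5B at 0x0e = 614a4bb022
  after D3: wrote 2B at 0x0d = 7703
  after D4: wrote 5B at 0x14 = 4a4bb02293
query mem[0x01]=0x77, mem[0x07]=0x61, mem[0x14]=0x4a, mem[0x0d]=0x77, mem[0x1a]=0x61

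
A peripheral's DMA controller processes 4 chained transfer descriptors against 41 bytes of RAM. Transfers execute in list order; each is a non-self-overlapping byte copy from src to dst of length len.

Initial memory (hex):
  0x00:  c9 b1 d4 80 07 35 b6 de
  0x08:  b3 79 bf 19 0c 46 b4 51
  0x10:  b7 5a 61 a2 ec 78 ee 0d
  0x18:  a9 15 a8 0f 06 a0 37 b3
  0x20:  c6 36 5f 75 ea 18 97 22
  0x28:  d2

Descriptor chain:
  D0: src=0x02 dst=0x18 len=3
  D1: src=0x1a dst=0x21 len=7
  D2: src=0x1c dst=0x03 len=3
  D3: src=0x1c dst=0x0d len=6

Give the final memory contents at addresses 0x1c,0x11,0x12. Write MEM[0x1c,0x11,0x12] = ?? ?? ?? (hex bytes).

MEM[0x1c,0x11,0x12] = 06 c6 07

  after D0: wrote 3B at 0x18 = d48007
  after D1: wrote 7B at 0x21 = 070f06a037b3c6
  after D2: wrote 3B at 0x03 = 06a037
  after D3: wrote 6B at 0x0d = 06a037b3c607
query mem[0x1c]=0x06, mem[0x11]=0xc6, mem[0x12]=0x07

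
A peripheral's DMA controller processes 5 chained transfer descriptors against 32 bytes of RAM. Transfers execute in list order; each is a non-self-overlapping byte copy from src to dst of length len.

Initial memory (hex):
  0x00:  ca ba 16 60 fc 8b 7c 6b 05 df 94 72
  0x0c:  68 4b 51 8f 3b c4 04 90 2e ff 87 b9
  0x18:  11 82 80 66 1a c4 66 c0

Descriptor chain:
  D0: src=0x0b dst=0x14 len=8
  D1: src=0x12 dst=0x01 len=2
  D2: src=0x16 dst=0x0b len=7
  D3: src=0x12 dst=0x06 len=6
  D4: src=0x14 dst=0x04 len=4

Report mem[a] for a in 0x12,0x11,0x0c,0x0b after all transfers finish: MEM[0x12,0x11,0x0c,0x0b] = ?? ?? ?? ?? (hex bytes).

MEM[0x12,0x11,0x0c,0x0b] = 04 1a 51 51

#0 dst[0x14+8] := {0x72,0x68,0x4b,0x51,0x8f,0x3b,0xc4,0x04}
#1 dst[0x01+2] := {0x04,0x90}
#2 dst[0x0b+7] := {0x4b,0x51,0x8f,0x3b,0xc4,0x04,0x1a}
#3 dst[0x06+6] := {0x04,0x90,0x72,0x68,0x4b,0x51}
#4 dst[0x04+4] := {0x72,0x68,0x4b,0x51}
query mem[0x12]=0x04, mem[0x11]=0x1a, mem[0x0c]=0x51, mem[0x0b]=0x51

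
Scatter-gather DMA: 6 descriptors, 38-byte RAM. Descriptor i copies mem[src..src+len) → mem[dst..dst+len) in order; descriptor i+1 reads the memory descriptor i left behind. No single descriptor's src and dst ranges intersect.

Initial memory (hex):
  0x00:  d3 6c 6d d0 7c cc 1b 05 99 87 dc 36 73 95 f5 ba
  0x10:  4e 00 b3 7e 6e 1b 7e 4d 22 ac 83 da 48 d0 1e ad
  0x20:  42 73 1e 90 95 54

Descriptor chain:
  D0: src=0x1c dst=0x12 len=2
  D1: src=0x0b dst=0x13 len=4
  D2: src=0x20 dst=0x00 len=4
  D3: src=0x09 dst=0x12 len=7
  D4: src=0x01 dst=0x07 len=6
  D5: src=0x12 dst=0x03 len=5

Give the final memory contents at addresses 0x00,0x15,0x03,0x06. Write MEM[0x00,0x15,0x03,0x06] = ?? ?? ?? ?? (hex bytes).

  after D0: wrote 2B at 0x12 = 48d0
  after D1: wrote 4B at 0x13 = 367395f5
  after D2: wrote 4B at 0x00 = 42731e90
  after D3: wrote 7B at 0x12 = 87dc367395f5ba
  after D4: wrote 6B at 0x07 = 731e907ccc1b
  after D5: wrote 5B at 0x03 = 87dc367395
query mem[0x00]=0x42, mem[0x15]=0x73, mem[0x03]=0x87, mem[0x06]=0x73

MEM[0x00,0x15,0x03,0x06] = 42 73 87 73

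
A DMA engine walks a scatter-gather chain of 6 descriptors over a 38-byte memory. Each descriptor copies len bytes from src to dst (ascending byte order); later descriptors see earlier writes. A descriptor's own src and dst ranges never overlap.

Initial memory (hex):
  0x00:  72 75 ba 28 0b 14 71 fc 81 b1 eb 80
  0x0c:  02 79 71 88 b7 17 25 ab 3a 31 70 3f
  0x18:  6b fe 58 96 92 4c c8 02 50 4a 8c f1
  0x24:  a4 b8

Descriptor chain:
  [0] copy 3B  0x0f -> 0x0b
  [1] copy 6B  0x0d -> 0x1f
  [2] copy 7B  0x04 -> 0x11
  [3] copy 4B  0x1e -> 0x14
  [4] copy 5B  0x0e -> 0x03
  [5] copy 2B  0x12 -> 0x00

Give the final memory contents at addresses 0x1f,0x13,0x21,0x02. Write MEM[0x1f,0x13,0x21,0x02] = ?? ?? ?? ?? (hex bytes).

[0] 0x0f->0x0b len=3 : 88 b7 17
[1] 0x0d->0x1f len=6 : 17 71 88 b7 17 25
[2] 0x04->0x11 len=7 : 0b 14 71 fc 81 b1 eb
[3] 0x1e->0x14 len=4 : c8 17 71 88
[4] 0x0e->0x03 len=5 : 71 88 b7 0b 14
[5] 0x12->0x00 len=2 : 14 71
query mem[0x1f]=0x17, mem[0x13]=0x71, mem[0x21]=0x88, mem[0x02]=0xba

MEM[0x1f,0x13,0x21,0x02] = 17 71 88 ba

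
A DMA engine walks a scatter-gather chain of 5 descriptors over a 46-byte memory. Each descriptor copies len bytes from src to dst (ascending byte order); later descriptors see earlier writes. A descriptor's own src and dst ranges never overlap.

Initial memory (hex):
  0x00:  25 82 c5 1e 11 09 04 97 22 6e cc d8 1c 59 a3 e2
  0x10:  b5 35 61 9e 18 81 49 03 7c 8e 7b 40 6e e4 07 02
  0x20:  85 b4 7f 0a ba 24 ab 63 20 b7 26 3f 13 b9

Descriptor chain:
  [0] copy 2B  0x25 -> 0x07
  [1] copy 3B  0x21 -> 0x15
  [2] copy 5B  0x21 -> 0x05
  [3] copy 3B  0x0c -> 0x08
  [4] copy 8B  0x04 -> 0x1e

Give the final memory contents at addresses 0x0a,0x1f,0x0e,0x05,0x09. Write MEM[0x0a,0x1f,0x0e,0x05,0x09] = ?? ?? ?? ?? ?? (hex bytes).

MEM[0x0a,0x1f,0x0e,0x05,0x09] = a3 b4 a3 b4 59

#0 dst[0x07+2] := {0x24,0xab}
#1 dst[0x15+3] := {0xb4,0x7f,0x0a}
#2 dst[0x05+5] := {0xb4,0x7f,0x0a,0xba,0x24}
#3 dst[0x08+3] := {0x1c,0x59,0xa3}
#4 dst[0x1e+8] := {0x11,0xb4,0x7f,0x0a,0x1c,0x59,0xa3,0xd8}
query mem[0x0a]=0xa3, mem[0x1f]=0xb4, mem[0x0e]=0xa3, mem[0x05]=0xb4, mem[0x09]=0x59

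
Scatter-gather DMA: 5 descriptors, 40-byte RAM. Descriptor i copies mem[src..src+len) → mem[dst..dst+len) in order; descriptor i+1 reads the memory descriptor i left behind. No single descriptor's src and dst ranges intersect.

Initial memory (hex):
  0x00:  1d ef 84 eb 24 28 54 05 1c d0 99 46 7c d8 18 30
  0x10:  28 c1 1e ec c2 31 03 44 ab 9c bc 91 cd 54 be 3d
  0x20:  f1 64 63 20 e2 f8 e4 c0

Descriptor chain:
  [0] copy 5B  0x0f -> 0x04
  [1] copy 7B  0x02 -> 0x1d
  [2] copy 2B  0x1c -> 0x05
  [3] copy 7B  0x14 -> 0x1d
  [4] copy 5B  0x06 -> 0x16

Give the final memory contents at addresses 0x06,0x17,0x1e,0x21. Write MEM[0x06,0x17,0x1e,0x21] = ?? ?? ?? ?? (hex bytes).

MEM[0x06,0x17,0x1e,0x21] = 84 1e 31 ab

  after D0: wrote 5B at 0x04 = 3028c11eec
  after D1: wrote 7B at 0x1d = 84eb3028c11eec
  after D2: wrote 2B at 0x05 = cd84
  after D3: wrote 7B at 0x1d = c2310344ab9cbc
  after D4: wrote 5B at 0x16 = 841eecd099
query mem[0x06]=0x84, mem[0x17]=0x1e, mem[0x1e]=0x31, mem[0x21]=0xab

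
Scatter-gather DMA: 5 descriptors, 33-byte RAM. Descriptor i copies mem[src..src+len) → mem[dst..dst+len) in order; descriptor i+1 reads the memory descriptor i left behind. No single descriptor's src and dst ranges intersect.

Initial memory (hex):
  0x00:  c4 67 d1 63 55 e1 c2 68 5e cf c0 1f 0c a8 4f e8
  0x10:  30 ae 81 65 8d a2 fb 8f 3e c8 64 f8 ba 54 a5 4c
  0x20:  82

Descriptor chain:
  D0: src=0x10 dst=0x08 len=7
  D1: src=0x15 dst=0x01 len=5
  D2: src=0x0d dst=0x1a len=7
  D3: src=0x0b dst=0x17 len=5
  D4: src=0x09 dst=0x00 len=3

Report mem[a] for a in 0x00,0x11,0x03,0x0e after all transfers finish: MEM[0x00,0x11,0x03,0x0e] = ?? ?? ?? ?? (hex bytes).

D0: mem[0x08..0x0e] <- [30 ae 81 65 8d a2 fb]
D1: mem[0x01..0x05] <- [a2 fb 8f 3e c8]
D2: mem[0x1a..0x20] <- [a2 fb e8 30 ae 81 65]
D3: mem[0x17..0x1b] <- [65 8d a2 fb e8]
D4: mem[0x00..0x02] <- [ae 81 65]
query mem[0x00]=0xae, mem[0x11]=0xae, mem[0x03]=0x8f, mem[0x0e]=0xfb

MEM[0x00,0x11,0x03,0x0e] = ae ae 8f fb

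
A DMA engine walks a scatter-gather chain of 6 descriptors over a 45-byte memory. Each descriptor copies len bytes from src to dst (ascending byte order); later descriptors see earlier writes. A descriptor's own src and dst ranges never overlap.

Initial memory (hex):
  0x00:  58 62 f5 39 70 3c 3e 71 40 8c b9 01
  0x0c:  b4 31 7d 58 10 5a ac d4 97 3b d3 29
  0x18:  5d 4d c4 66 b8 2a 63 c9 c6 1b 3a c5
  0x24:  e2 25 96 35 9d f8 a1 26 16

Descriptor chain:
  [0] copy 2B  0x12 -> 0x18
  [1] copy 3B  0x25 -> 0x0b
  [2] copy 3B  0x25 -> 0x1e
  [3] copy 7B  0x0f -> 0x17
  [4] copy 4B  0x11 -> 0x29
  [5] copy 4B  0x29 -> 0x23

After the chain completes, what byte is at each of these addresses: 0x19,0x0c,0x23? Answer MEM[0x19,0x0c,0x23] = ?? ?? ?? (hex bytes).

MEM[0x19,0x0c,0x23] = 5a 96 5a

  after D0: wrote 2B at 0x18 = acd4
  after D1: wrote 3B at 0x0b = 259635
  after D2: wrote 3B at 0x1e = 259635
  after D3: wrote 7B at 0x17 = 58105aacd4973b
  after D4: wrote 4B at 0x29 = 5aacd497
  after D5: wrote 4B at 0x23 = 5aacd497
query mem[0x19]=0x5a, mem[0x0c]=0x96, mem[0x23]=0x5a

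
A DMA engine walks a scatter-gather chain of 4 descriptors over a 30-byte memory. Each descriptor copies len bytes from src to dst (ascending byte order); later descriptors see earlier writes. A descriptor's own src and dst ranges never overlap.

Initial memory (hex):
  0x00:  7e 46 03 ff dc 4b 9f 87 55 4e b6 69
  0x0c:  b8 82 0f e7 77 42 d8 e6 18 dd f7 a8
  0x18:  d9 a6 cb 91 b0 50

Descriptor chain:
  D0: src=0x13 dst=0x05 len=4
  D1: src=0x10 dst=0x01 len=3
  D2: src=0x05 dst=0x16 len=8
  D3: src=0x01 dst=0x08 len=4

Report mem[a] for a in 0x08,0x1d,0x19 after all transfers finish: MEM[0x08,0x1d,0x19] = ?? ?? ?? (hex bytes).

D0: mem[0x05..0x08] <- [e6 18 dd f7]
D1: mem[0x01..0x03] <- [77 42 d8]
D2: mem[0x16..0x1d] <- [e6 18 dd f7 4e b6 69 b8]
D3: mem[0x08..0x0b] <- [77 42 d8 dc]
query mem[0x08]=0x77, mem[0x1d]=0xb8, mem[0x19]=0xf7

MEM[0x08,0x1d,0x19] = 77 b8 f7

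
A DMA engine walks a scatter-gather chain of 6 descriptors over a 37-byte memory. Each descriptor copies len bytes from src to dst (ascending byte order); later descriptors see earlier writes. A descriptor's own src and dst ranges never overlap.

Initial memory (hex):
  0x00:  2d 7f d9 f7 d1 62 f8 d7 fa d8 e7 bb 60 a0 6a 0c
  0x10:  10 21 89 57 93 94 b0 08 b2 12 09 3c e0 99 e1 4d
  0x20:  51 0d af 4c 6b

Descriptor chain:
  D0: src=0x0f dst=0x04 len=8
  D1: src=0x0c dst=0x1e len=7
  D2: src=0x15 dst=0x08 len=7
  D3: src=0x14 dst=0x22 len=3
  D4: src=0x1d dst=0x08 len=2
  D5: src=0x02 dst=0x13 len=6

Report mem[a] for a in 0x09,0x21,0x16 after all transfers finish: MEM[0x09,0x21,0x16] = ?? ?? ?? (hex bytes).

[0] 0x0f->0x04 len=8 : 0c 10 21 89 57 93 94 b0
[1] 0x0c->0x1e len=7 : 60 a0 6a 0c 10 21 89
[2] 0x15->0x08 len=7 : 94 b0 08 b2 12 09 3c
[3] 0x14->0x22 len=3 : 93 94 b0
[4] 0x1d->0x08 len=2 : 99 60
[5] 0x02->0x13 len=6 : d9 f7 0c 10 21 89
query mem[0x09]=0x60, mem[0x21]=0x0c, mem[0x16]=0x10

MEM[0x09,0x21,0x16] = 60 0c 10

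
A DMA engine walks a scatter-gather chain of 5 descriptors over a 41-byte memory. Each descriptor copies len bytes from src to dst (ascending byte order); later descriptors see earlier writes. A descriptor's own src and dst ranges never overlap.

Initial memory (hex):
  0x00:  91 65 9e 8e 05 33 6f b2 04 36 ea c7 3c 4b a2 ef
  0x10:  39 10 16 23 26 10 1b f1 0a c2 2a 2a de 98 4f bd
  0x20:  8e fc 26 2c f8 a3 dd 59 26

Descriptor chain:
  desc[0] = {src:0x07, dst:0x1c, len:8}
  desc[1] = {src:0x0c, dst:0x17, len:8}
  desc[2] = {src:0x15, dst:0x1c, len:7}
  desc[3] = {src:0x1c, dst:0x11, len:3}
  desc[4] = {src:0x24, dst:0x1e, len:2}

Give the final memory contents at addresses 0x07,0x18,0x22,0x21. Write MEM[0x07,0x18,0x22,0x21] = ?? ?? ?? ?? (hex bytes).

  after D0: wrote 8B at 0x1c = b20436eac73c4ba2
  after D1: wrote 8B at 0x17 = 3c4ba2ef39101623
  after D2: wrote 7B at 0x1c = 101b3c4ba2ef39
  after D3: wrote 3B at 0x11 = 101b3c
  after D4: wrote 2B at 0x1e = f8a3
query mem[0x07]=0xb2, mem[0x18]=0x4b, mem[0x22]=0x39, mem[0x21]=0xef

MEM[0x07,0x18,0x22,0x21] = b2 4b 39 ef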